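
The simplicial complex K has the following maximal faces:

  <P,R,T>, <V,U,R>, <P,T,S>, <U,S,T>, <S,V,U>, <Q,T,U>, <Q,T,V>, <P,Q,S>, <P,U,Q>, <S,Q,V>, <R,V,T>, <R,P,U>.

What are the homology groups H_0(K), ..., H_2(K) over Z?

H_0 ≅ Z,  H_1 ≅ Z_2,  H_2 = 0.

Order the vertices as P < Q < R < S < T < U < V. Listing each simplex with vertices in this order, K has dimension 2 with simplices:

  0-simplices (7): P, Q, R, S, T, U, V
  1-simplices (18): PQ, PR, PS, PT, PU, QS, QT, QU, QV, RT, RU, RV, ST, SU, SV, TU, TV, UV
  2-simplices (12): PQS, PQU, PRT, PRU, PST, QSV, QTU, QTV, RTV, RUV, STU, SUV

Hence C_0 ≅ Z^7, C_1 ≅ Z^18, C_2 ≅ Z^12.

Boundary ∂_1: C_1 → C_0 sends each edge [p,q] (with p < q) to q − p.
The 7×18 boundary matrix has rank 6 and Smith normal form diag(1,1,1,1,1,1).

The boundary map ∂_2: C_2 → C_1 acts by ∂[p,q,r] = [q,r] − [p,r] + [p,q]. For instance
  ∂QTU = TU − QU + QT,
  ∂PQS = QS − PS + PQ.
This gives a 18×12 integer matrix of rank 12; reducing to Smith normal form yields diagonal entries (1,1,1,1,1,1,1,1,1,1,1,2).

Computing H_k = (kernel of ∂_k) / (image of ∂_{k+1}):

  H_0: rank C_0 − rank ∂_1 = 7 − 6 = 1, and the invariant factors of ∂_1 are all 1, so H_0 = Z.
  H_1: rank ker ∂_1 − rank ∂_2 = (18 − 6) − 12 = 0, and ∂_2 has invariant factor 2 > 1, so H_1 = Z_2.
  H_2: rank ker ∂_2 − rank ∂_3 = (12 − 12) − 0 = 0, and there is no ∂_3, so H_2 = 0.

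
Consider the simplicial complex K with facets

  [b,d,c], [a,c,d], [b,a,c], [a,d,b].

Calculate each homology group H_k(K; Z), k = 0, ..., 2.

We work with the vertex ordering a < b < c < d. The simplices of K, each written with vertices in increasing order, are:

  0-simplices (4): a, b, c, d
  1-simplices (6): ab, ac, ad, bc, bd, cd
  2-simplices (4): abc, abd, acd, bcd

giving chain groups C_0 ≅ Z^4, C_1 ≅ Z^6, C_2 ≅ Z^4.

Boundary ∂_1: C_1 → C_0 maps an edge to its endpoints' difference, ∂[p,q] = q − p.
As a 4×6 matrix over Z this has rank 3, with invariant factors (1,1,1).

∂_2: C_2 → C_1 sends each 2-simplex [p,q,r] to [q,r] − [p,r] + [p,q]. For instance
  ∂bcd = cd − bd + bc,
  ∂abd = bd − ad + ab.
The 6×4 boundary matrix has rank 3 and Smith normal form diag(1,1,1).

From H_k ≅ ker(∂_k) / im(∂_{k+1}) we obtain:

  H_0: rank C_0 − rank ∂_1 = 4 − 3 = 1, and the invariant factors of ∂_1 are all 1, so H_0 ≅ Z.
  H_1: rank ker ∂_1 − rank ∂_2 = (6 − 3) − 3 = 0, and the invariant factors of ∂_2 are all 1, so H_1 ≅ 0.
  H_2: rank ker ∂_2 − rank ∂_3 = (4 − 3) − 0 = 1, and there is no ∂_3, so H_2 ≅ Z.

H_0 ≅ Z,  H_1 = 0,  H_2 ≅ Z.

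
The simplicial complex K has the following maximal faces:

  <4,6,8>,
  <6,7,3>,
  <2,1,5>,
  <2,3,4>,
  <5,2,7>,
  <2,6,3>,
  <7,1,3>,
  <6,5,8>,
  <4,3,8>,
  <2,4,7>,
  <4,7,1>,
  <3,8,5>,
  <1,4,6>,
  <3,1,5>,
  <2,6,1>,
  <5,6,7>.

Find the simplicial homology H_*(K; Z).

Fix the vertex order 1 < 2 < 3 < 4 < 5 < 6 < 7 < 8 and write every simplex with vertices in increasing order. Then dim K = 2 and the simplices of K are:

  0-simplices (8): [1], [2], [3], [4], [5], [6], [7], [8]
  1-simplices (24): (24 of them)
  2-simplices (16): [1,2,5], [1,2,6], [1,3,5], [1,3,7], [1,4,6], [1,4,7], [2,3,4], [2,3,6], [2,4,7], [2,5,7], [3,4,8], [3,5,8], [3,6,7], [4,6,8], [5,6,7], [5,6,8]

giving chain groups C_0 ≅ Z^8, C_1 ≅ Z^24, C_2 ≅ Z^16.

∂_1: C_1 → C_0 maps an edge to its endpoints' difference, ∂[p,q] = q − p.
This gives a 8×24 integer matrix of rank 7; reducing to Smith normal form yields diagonal entries (1,1,1,1,1,1,1).

Boundary ∂_2: C_2 → C_1 sends each 2-simplex [p,q,r] to [q,r] − [p,r] + [p,q]. For instance
  ∂[3,6,7] = [6,7] − [3,7] + [3,6],
  ∂[3,5,8] = [5,8] − [3,8] + [3,5].
As a 24×16 matrix over Z this has rank 15, with invariant factors (1,1,1,1,1,1,1,1,1,1,1,1,1,1,1).

From H_k ≅ ker(∂_k) / im(∂_{k+1}) we obtain:

  H_0: rank C_0 − rank ∂_1 = 8 − 7 = 1, and the invariant factors of ∂_1 are all 1, so H_0 = Z.
  H_1: rank ker ∂_1 − rank ∂_2 = (24 − 7) − 15 = 2, and the invariant factors of ∂_2 are all 1, so H_1 = Z^2.
  H_2: rank ker ∂_2 − rank ∂_3 = (16 − 15) − 0 = 1, and there is no ∂_3, so H_2 = Z.

(K is a triangulation of the torus T^2.)

H_0 = Z,  H_1 = Z^2,  H_2 = Z.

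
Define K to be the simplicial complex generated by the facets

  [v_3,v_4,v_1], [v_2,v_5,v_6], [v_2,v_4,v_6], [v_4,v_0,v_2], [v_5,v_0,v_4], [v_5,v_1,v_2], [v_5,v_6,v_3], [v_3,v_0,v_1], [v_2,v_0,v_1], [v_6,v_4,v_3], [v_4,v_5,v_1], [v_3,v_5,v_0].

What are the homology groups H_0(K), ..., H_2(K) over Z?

H_0 ≅ Z,  H_1 ≅ Z_2,  H_2 = 0.

We work with the vertex ordering v_0 < v_1 < v_2 < v_3 < v_4 < v_5 < v_6. The simplices of K, each written with vertices in increasing order, are:

  0-simplices (7): [v_0], [v_1], [v_2], [v_3], [v_4], [v_5], [v_6]
  1-simplices (18): (18 of them)
  2-simplices (12): (12 of them)

giving chain groups C_0 ≅ Z^7, C_1 ≅ Z^18, C_2 ≅ Z^12.

The boundary map ∂_1: C_1 → C_0 is given by ∂[p,q] = [q] − [p]. For instance
  ∂[v_0,v_3] = [v_3] − [v_0].
The 7×18 boundary matrix has rank 6 and Smith normal form diag(1,1,1,1,1,1).

The boundary map ∂_2: C_2 → C_1 maps a triangle to the signed sum of its edges. For instance
  ∂[v_1,v_3,v_4] = [v_3,v_4] − [v_1,v_4] + [v_1,v_3],
  ∂[v_2,v_4,v_6] = [v_4,v_6] − [v_2,v_6] + [v_2,v_4].
The resulting 18×12 matrix has rank 12, and its Smith normal form has invariant factors (1,1,1,1,1,1,1,1,1,1,1,2).

Now H_k = ker ∂_k / im ∂_{k+1}, so:

  H_0: rank C_0 − rank ∂_1 = 7 − 6 = 1, and the invariant factors of ∂_1 are all 1, so H_0 ≅ Z.
  H_1: rank ker ∂_1 − rank ∂_2 = (18 − 6) − 12 = 0, and ∂_2 has invariant factor 2 > 1, so H_1 ≅ Z_2.
  H_2: rank ker ∂_2 − rank ∂_3 = (12 − 12) − 0 = 0, and there is no ∂_3, so H_2 ≅ 0.

As a check, the Euler characteristic is 7 − 18 + 12 = 1, which agrees with 1 − 0 + 0 = 1.
(K is a triangulation of the real projective plane RP^2.)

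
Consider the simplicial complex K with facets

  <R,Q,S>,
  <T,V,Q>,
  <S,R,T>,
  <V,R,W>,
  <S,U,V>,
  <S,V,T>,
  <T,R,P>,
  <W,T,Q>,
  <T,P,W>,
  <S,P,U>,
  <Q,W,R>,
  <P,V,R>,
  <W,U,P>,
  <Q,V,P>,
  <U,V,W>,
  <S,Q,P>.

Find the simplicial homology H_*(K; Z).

H_0 ≅ Z,  H_1 ≅ Z^2,  H_2 ≅ Z.

Fix the vertex order P < Q < R < S < T < U < V < W and write every simplex with vertices in increasing order. Then dim K = 2 and the simplices of K are:

  0-simplices (8): P, Q, R, S, T, U, V, W
  1-simplices (24): PQ, PR, PS, PT, PU, PV, PW, QR, QS, QT, QV, QW, RS, RT, RV, RW, ST, SU, SV, TV, TW, UV, UW, VW
  2-simplices (16): PQS, PQV, PRT, PRV, PSU, PTW, PUW, QRS, QRW, QTV, QTW, RST, RVW, STV, SUV, UVW

giving chain groups C_0 ≅ Z^8, C_1 ≅ Z^24, C_2 ≅ Z^16.

∂_1: C_1 → C_0 is given by ∂[p,q] = [q] − [p]. For instance
  ∂QT = T − Q.
As a 8×24 matrix over Z this has rank 7, with invariant factors (1,1,1,1,1,1,1).

∂_2: C_2 → C_1 acts by ∂[p,q,r] = [q,r] − [p,r] + [p,q]. For instance
  ∂RVW = VW − RW + RV,
  ∂PUW = UW − PW + PU.
This gives a 24×16 integer matrix of rank 15; reducing to Smith normal form yields diagonal entries (1,1,1,1,1,1,1,1,1,1,1,1,1,1,1).

Computing H_k = (kernel of ∂_k) / (image of ∂_{k+1}):

  H_0: rank C_0 − rank ∂_1 = 8 − 7 = 1, and the invariant factors of ∂_1 are all 1, so H_0 ≅ Z.
  H_1: rank ker ∂_1 − rank ∂_2 = (24 − 7) − 15 = 2, and the invariant factors of ∂_2 are all 1, so H_1 ≅ Z^2.
  H_2: rank ker ∂_2 − rank ∂_3 = (16 − 15) − 0 = 1, and there is no ∂_3, so H_2 ≅ Z.

As a check, the Euler characteristic is 8 − 24 + 16 = 0, which agrees with 1 − 2 + 1 = 0.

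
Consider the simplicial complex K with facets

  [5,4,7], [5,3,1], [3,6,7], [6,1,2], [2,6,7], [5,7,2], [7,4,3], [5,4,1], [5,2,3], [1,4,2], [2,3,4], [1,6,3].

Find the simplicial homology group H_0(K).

Order the vertices as 1 < 2 < 3 < 4 < 5 < 6 < 7. Listing each simplex with vertices in this order, K has dimension 2 with simplices:

  0-simplices (7): [1], [2], [3], [4], [5], [6], [7]
  1-simplices (18): [1,2], [1,3], [1,4], [1,5], [1,6], [2,3], [2,4], [2,5], [2,6], [2,7], [3,4], [3,5], [3,6], [3,7], [4,5], [4,7], [5,7], [6,7]
  2-simplices (12): [1,2,4], [1,2,6], [1,3,5], [1,3,6], [1,4,5], [2,3,4], [2,3,5], [2,5,7], [2,6,7], [3,4,7], [3,6,7], [4,5,7]

Hence C_0 ≅ Z^7, C_1 ≅ Z^18, C_2 ≅ Z^12.

Boundary ∂_1: C_1 → C_0 is given by ∂[p,q] = [q] − [p]. For instance
  ∂[2,7] = [7] − [2].
This gives a 7×18 integer matrix of rank 6; reducing to Smith normal form yields diagonal entries (1,1,1,1,1,1).

∂_2: C_2 → C_1 acts by ∂[p,q,r] = [q,r] − [p,r] + [p,q]. For instance
  ∂[3,6,7] = [6,7] − [3,7] + [3,6],
  ∂[1,3,5] = [3,5] − [1,5] + [1,3].
As a 18×12 matrix over Z this has rank 12, with invariant factors (1,1,1,1,1,1,1,1,1,1,1,2).

Computing H_k = (kernel of ∂_k) / (image of ∂_{k+1}):

  H_0: rank C_0 − rank ∂_1 = 7 − 6 = 1, and the invariant factors of ∂_1 are all 1, so H_0 = Z.

H_0 = Z.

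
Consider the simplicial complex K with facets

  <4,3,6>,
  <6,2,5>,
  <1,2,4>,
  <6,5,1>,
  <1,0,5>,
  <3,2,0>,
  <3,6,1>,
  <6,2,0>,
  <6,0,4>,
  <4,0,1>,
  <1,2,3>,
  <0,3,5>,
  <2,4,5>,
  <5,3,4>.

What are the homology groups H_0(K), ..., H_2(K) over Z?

Fix the vertex order 0 < 1 < 2 < 3 < 4 < 5 < 6 and write every simplex with vertices in increasing order. Then dim K = 2 and the simplices of K are:

  0-simplices (7): [0], [1], [2], [3], [4], [5], [6]
  1-simplices (21): [0,1], [0,2], [0,3], [0,4], [0,5], [0,6], [1,2], [1,3], [1,4], [1,5], [1,6], [2,3], [2,4], [2,5], [2,6], [3,4], [3,5], [3,6], [4,5], [4,6], [5,6]
  2-simplices (14): [0,1,4], [0,1,5], [0,2,3], [0,2,6], [0,3,5], [0,4,6], [1,2,3], [1,2,4], [1,3,6], [1,5,6], [2,4,5], [2,5,6], [3,4,5], [3,4,6]

so the chain groups are C_0 ≅ Z^7, C_1 ≅ Z^21, C_2 ≅ Z^14.

∂_1: C_1 → C_0 sends each edge [p,q] (with p < q) to q − p. For instance
  ∂[1,3] = [3] − [1].
The resulting 7×21 matrix has rank 6, and its Smith normal form has invariant factors (1,1,1,1,1,1).

Boundary ∂_2: C_2 → C_1 acts by ∂[p,q,r] = [q,r] − [p,r] + [p,q]. For instance
  ∂[0,2,3] = [2,3] − [0,3] + [0,2],
  ∂[1,2,3] = [2,3] − [1,3] + [1,2].
The resulting 21×14 matrix has rank 13, and its Smith normal form has invariant factors (1,1,1,1,1,1,1,1,1,1,1,1,1).

From H_k ≅ ker(∂_k) / im(∂_{k+1}) we obtain:

  H_0: rank C_0 − rank ∂_1 = 7 − 6 = 1, and the invariant factors of ∂_1 are all 1, so H_0 = Z.
  H_1: rank ker ∂_1 − rank ∂_2 = (21 − 6) − 13 = 2, and the invariant factors of ∂_2 are all 1, so H_1 = Z^2.
  H_2: rank ker ∂_2 − rank ∂_3 = (14 − 13) − 0 = 1, and there is no ∂_3, so H_2 = Z.

(K is a triangulation of the torus T^2.)

H_0 = Z,  H_1 = Z^2,  H_2 = Z.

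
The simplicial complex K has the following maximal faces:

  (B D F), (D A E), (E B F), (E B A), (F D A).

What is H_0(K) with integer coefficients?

H_0 = Z.

K has 5 vertices, 10 edges, 5 triangles.
rank ∂_0 = 0, rank ∂_1 = 4 ⇒ b_0 = 5 − 0 − 4 = 1; all invariant factors of ∂_1 are 1 so no torsion. So H_0 ≅ Z.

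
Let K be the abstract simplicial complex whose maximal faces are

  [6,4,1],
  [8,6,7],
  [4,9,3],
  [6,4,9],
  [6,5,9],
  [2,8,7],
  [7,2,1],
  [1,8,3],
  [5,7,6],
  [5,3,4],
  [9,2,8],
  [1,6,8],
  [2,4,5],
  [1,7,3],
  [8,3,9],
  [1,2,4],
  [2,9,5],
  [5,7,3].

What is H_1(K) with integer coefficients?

Take the total order 1 < 2 < 3 < 4 < 5 < 6 < 7 < 8 < 9 on the vertex set. Then K (dimension 2) consists of the simplices:

  0-simplices (9): [1], [2], [3], [4], [5], [6], [7], [8], [9]
  1-simplices (27): (27 of them)
  2-simplices (18): [1,2,4], [1,2,7], [1,3,7], [1,3,8], [1,4,6], [1,6,8], [2,4,5], [2,5,9], [2,7,8], [2,8,9], [3,4,5], [3,4,9], [3,5,7], [3,8,9], [4,6,9], [5,6,7], [5,6,9], [6,7,8]

so the chain groups are C_0 ≅ Z^9, C_1 ≅ Z^27, C_2 ≅ Z^18.

Boundary ∂_1: C_1 → C_0 maps an edge to its endpoints' difference, ∂[p,q] = q − p.
This gives a 9×27 integer matrix of rank 8; reducing to Smith normal form yields diagonal entries (1,1,1,1,1,1,1,1).

∂_2: C_2 → C_1 acts by ∂[p,q,r] = [q,r] − [p,r] + [p,q]. For instance
  ∂[4,6,9] = [6,9] − [4,9] + [4,6],
  ∂[1,6,8] = [6,8] − [1,8] + [1,6].
The resulting 27×18 matrix has rank 18, and its Smith normal form has invariant factors (1,1,1,1,1,1,1,1,1,1,1,1,1,1,1,1,1,2).

From H_k ≅ ker(∂_k) / im(∂_{k+1}) we obtain:

  H_1: rank ker ∂_1 − rank ∂_2 = (27 − 8) − 18 = 1, and ∂_2 has invariant factor 2 > 1, so H_1 = Z ⊕ Z/2Z.

(K is a triangulation of the Klein bottle.)

H_1 ≅ Z ⊕ Z/2Z.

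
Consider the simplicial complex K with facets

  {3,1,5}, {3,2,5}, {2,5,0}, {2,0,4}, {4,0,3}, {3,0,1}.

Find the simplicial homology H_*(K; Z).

We work with the vertex ordering 0 < 1 < 2 < 3 < 4 < 5. The simplices of K, each written with vertices in increasing order, are:

  0-simplices (6): [0], [1], [2], [3], [4], [5]
  1-simplices (12): [0,1], [0,2], [0,3], [0,4], [0,5], [1,3], [1,5], [2,3], [2,4], [2,5], [3,4], [3,5]
  2-simplices (6): [0,1,3], [0,2,4], [0,2,5], [0,3,4], [1,3,5], [2,3,5]

giving chain groups C_0 ≅ Z^6, C_1 ≅ Z^12, C_2 ≅ Z^6.

The boundary map ∂_1: C_1 → C_0 is given by ∂[p,q] = [q] − [p].
This gives a 6×12 integer matrix of rank 5; reducing to Smith normal form yields diagonal entries (1,1,1,1,1).

Boundary ∂_2: C_2 → C_1 sends each 2-simplex [p,q,r] to [q,r] − [p,r] + [p,q]. For instance
  ∂[0,1,3] = [1,3] − [0,3] + [0,1],
  ∂[0,2,5] = [2,5] − [0,5] + [0,2].
As a 12×6 matrix over Z this has rank 6, with invariant factors (1,1,1,1,1,1).

Reading off H_k = ker ∂_k / im ∂_{k+1}:

  H_0: rank C_0 − rank ∂_1 = 6 − 5 = 1, and the invariant factors of ∂_1 are all 1, so H_0 = Z.
  H_1: rank ker ∂_1 − rank ∂_2 = (12 − 5) − 6 = 1, and the invariant factors of ∂_2 are all 1, so H_1 = Z.
  H_2: rank ker ∂_2 − rank ∂_3 = (6 − 6) − 0 = 0, and there is no ∂_3, so H_2 = 0.

As a check, the Euler characteristic is 6 − 12 + 6 = 0, which agrees with 1 − 1 + 0 = 0.

H_0 = Z,  H_1 = Z,  H_2 = 0.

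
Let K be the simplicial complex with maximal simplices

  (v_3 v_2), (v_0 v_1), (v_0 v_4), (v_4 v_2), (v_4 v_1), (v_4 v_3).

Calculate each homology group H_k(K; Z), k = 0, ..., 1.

Take the total order v_0 < v_1 < v_2 < v_3 < v_4 on the vertex set. Then K (dimension 1) consists of the simplices:

  0-simplices (5): [v_0], [v_1], [v_2], [v_3], [v_4]
  1-simplices (6): [v_0,v_1], [v_0,v_4], [v_1,v_4], [v_2,v_3], [v_2,v_4], [v_3,v_4]

Hence C_0 ≅ Z^5, C_1 ≅ Z^6.

The boundary map ∂_1: C_1 → C_0 maps an edge to its endpoints' difference, ∂[p,q] = q − p. For instance
  ∂[v_0,v_1] = [v_1] − [v_0].
As a 5×6 matrix over Z this has rank 4, with invariant factors (1,1,1,1).

Computing H_k = (kernel of ∂_k) / (image of ∂_{k+1}):

  H_0: rank C_0 − rank ∂_1 = 5 − 4 = 1, and the invariant factors of ∂_1 are all 1, so H_0 ≅ Z.
  H_1: rank ker ∂_1 − rank ∂_2 = (6 − 4) − 0 = 2, and there is no ∂_2, so H_1 ≅ Z^2.

H_0 = Z,  H_1 = Z^2.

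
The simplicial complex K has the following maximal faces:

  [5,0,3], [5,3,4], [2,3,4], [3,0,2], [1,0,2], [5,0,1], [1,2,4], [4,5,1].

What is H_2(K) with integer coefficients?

Fix the vertex order 0 < 1 < 2 < 3 < 4 < 5 and write every simplex with vertices in increasing order. Then dim K = 2 and the simplices of K are:

  0-simplices (6): [0], [1], [2], [3], [4], [5]
  1-simplices (12): [0,1], [0,2], [0,3], [0,5], [1,2], [1,4], [1,5], [2,3], [2,4], [3,4], [3,5], [4,5]
  2-simplices (8): [0,1,2], [0,1,5], [0,2,3], [0,3,5], [1,2,4], [1,4,5], [2,3,4], [3,4,5]

giving chain groups C_0 ≅ Z^6, C_1 ≅ Z^12, C_2 ≅ Z^8.

∂_1: C_1 → C_0 maps an edge to its endpoints' difference, ∂[p,q] = q − p. For instance
  ∂[0,5] = [5] − [0].
The resulting 6×12 matrix has rank 5, and its Smith normal form has invariant factors (1,1,1,1,1).

Boundary ∂_2: C_2 → C_1 acts by ∂[p,q,r] = [q,r] − [p,r] + [p,q]. For instance
  ∂[0,2,3] = [2,3] − [0,3] + [0,2],
  ∂[0,1,2] = [1,2] − [0,2] + [0,1].
This gives a 12×8 integer matrix of rank 7; reducing to Smith normal form yields diagonal entries (1,1,1,1,1,1,1).

Computing H_k = (kernel of ∂_k) / (image of ∂_{k+1}):

  H_2: rank ker ∂_2 − rank ∂_3 = (8 − 7) − 0 = 1, and there is no ∂_3, so H_2 = Z.

H_2 = Z.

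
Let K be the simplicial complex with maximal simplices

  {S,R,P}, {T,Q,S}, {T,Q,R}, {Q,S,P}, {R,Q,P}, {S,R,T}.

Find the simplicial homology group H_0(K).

H_0 ≅ Z.

Order the vertices as P < Q < R < S < T. Listing each simplex with vertices in this order, K has dimension 2 with simplices:

  0-simplices (5): P, Q, R, S, T
  1-simplices (9): PQ, PR, PS, QR, QS, QT, RS, RT, ST
  2-simplices (6): PQR, PQS, PRS, QRT, QST, RST

so the chain groups are C_0 ≅ Z^5, C_1 ≅ Z^9, C_2 ≅ Z^6.

Boundary ∂_1: C_1 → C_0 maps an edge to its endpoints' difference, ∂[p,q] = q − p.
The 5×9 boundary matrix has rank 4 and Smith normal form diag(1,1,1,1).

The boundary map ∂_2: C_2 → C_1 sends each 2-simplex [p,q,r] to [q,r] − [p,r] + [p,q]. For instance
  ∂QST = ST − QT + QS,
  ∂RST = ST − RT + RS.
This gives a 9×6 integer matrix of rank 5; reducing to Smith normal form yields diagonal entries (1,1,1,1,1).

Computing H_k = (kernel of ∂_k) / (image of ∂_{k+1}):

  H_0: rank C_0 − rank ∂_1 = 5 − 4 = 1, and the invariant factors of ∂_1 are all 1, so H_0 ≅ Z.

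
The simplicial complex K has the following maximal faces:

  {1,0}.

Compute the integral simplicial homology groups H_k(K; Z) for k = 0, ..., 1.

Fix the vertex order 0 < 1 and write every simplex with vertices in increasing order. Then dim K = 1 and the simplices of K are:

  0-simplices (2): [0], [1]
  1-simplices (1): [0,1]

Hence C_0 ≅ Z^2, C_1 ≅ Z^1.

Boundary ∂_1: C_1 → C_0 sends each edge [p,q] (with p < q) to q − p.
The 2×1 boundary matrix has rank 1 and Smith normal form diag(1).

From H_k ≅ ker(∂_k) / im(∂_{k+1}) we obtain:

  H_0: rank C_0 − rank ∂_1 = 2 − 1 = 1, and the invariant factors of ∂_1 are all 1, so H_0 ≅ Z.
  H_1: rank ker ∂_1 − rank ∂_2 = (1 − 1) − 0 = 0, and there is no ∂_2, so H_1 ≅ 0.

(K is a triangulation of the 1-simplex.)

H_0 ≅ Z,  H_1 = 0.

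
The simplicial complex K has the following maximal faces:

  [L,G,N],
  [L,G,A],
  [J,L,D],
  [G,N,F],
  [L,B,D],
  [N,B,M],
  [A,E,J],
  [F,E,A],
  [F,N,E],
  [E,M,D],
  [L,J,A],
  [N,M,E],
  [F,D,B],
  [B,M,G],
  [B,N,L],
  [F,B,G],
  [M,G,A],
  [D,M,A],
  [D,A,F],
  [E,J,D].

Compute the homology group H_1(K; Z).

H_1 = Z ⊕ Z_2.

Order the vertices as A < B < D < E < F < G < J < L < M < N. Listing each simplex with vertices in this order, K has dimension 2 with simplices:

  0-simplices (10): A, B, D, E, F, G, J, L, M, N
  1-simplices (30): AD, AE, AF, AG, AJ, AL, AM, BD, BF, BG, BL, BM, BN, DE, DF, DJ, DL, DM, EF, EJ, EM, EN, FG, FN, GL, GM, GN, JL, LN, MN
  2-simplices (20): ADF, ADM, AEF, AEJ, AGL, AGM, AJL, BDF, BDL, BFG, BGM, BLN, BMN, DEJ, DEM, DJL, EFN, EMN, FGN, GLN

so the chain groups are C_0 ≅ Z^10, C_1 ≅ Z^30, C_2 ≅ Z^20.

Boundary ∂_1: C_1 → C_0 maps an edge to its endpoints' difference, ∂[p,q] = q − p. For instance
  ∂AJ = J − A.
This gives a 10×30 integer matrix of rank 9; reducing to Smith normal form yields diagonal entries (1,1,1,1,1,1,1,1,1).

∂_2: C_2 → C_1 acts by ∂[p,q,r] = [q,r] − [p,r] + [p,q]. For instance
  ∂EFN = FN − EN + EF,
  ∂BLN = LN − BN + BL.
The resulting 30×20 matrix has rank 20, and its Smith normal form has invariant factors (1,1,1,1,1,1,1,1,1,1,1,1,1,1,1,1,1,1,1,2).

From H_k ≅ ker(∂_k) / im(∂_{k+1}) we obtain:

  H_1: rank ker ∂_1 − rank ∂_2 = (30 − 9) − 20 = 1, and ∂_2 has invariant factor 2 > 1, so H_1 = Z ⊕ Z_2.

(K is a triangulation of the Klein bottle.)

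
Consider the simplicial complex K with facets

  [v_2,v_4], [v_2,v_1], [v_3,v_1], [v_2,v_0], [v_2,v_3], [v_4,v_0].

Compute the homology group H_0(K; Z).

Fix the vertex order v_0 < v_1 < v_2 < v_3 < v_4 and write every simplex with vertices in increasing order. Then dim K = 1 and the simplices of K are:

  0-simplices (5): [v_0], [v_1], [v_2], [v_3], [v_4]
  1-simplices (6): [v_0,v_2], [v_0,v_4], [v_1,v_2], [v_1,v_3], [v_2,v_3], [v_2,v_4]

so the chain groups are C_0 ≅ Z^5, C_1 ≅ Z^6.

∂_1: C_1 → C_0 sends each edge [p,q] (with p < q) to q − p. For instance
  ∂[v_2,v_4] = [v_4] − [v_2].
The resulting 5×6 matrix has rank 4, and its Smith normal form has invariant factors (1,1,1,1).

Computing H_k = (kernel of ∂_k) / (image of ∂_{k+1}):

  H_0: rank C_0 − rank ∂_1 = 5 − 4 = 1, and the invariant factors of ∂_1 are all 1, so H_0 ≅ Z.

H_0 = Z.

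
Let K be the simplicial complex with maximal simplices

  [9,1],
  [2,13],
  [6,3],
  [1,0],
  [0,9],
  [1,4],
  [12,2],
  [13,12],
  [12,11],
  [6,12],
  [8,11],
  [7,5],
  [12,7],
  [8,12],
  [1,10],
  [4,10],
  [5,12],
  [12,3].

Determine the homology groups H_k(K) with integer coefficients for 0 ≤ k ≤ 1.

H_0 ≅ Z^2,  H_1 ≅ Z^6.

Order the vertices as 0 < 1 < 2 < 3 < 4 < 5 < 6 < 7 < 8 < 9 < 10 < 11 < 12 < 13. Listing each simplex with vertices in this order, K has dimension 1 with simplices:

  0-simplices (14): [0], [1], [2], [3], [4], [5], [6], [7], [8], [9], [10], [11], [12], [13]
  1-simplices (18): [0,1], [0,9], [1,4], [1,9], [1,10], [2,12], [2,13], [3,6], [3,12], [4,10], [5,7], [5,12], [6,12], [7,12], [8,11], [8,12], [11,12], [12,13]

so the chain groups are C_0 ≅ Z^14, C_1 ≅ Z^18.

∂_1: C_1 → C_0 is given by ∂[p,q] = [q] − [p].
The 14×18 boundary matrix has rank 12 and Smith normal form diag(1,1,1,1,1,1,1,1,1,1,1,1).

From H_k ≅ ker(∂_k) / im(∂_{k+1}) we obtain:

  H_0: rank C_0 − rank ∂_1 = 14 − 12 = 2, and the invariant factors of ∂_1 are all 1, so H_0 ≅ Z^2.
  H_1: rank ker ∂_1 − rank ∂_2 = (18 − 12) − 0 = 6, and there is no ∂_2, so H_1 ≅ Z^6.

As a check, the Euler characteristic is 14 − 18 = -4, which agrees with 2 − 6 = -4.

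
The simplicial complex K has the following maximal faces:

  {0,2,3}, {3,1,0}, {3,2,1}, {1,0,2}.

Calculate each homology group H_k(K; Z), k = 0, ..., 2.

H_0 ≅ Z,  H_1 = 0,  H_2 ≅ Z.

Fix the vertex order 0 < 1 < 2 < 3 and write every simplex with vertices in increasing order. Then dim K = 2 and the simplices of K are:

  0-simplices (4): [0], [1], [2], [3]
  1-simplices (6): [0,1], [0,2], [0,3], [1,2], [1,3], [2,3]
  2-simplices (4): [0,1,2], [0,1,3], [0,2,3], [1,2,3]

so the chain groups are C_0 ≅ Z^4, C_1 ≅ Z^6, C_2 ≅ Z^4.

Boundary ∂_1: C_1 → C_0 maps an edge to its endpoints' difference, ∂[p,q] = q − p.
This gives a 4×6 integer matrix of rank 3; reducing to Smith normal form yields diagonal entries (1,1,1).

∂_2: C_2 → C_1 acts by ∂[p,q,r] = [q,r] − [p,r] + [p,q]. For instance
  ∂[0,1,2] = [1,2] − [0,2] + [0,1],
  ∂[0,2,3] = [2,3] − [0,3] + [0,2].
As a 6×4 matrix over Z this has rank 3, with invariant factors (1,1,1).

Computing H_k = (kernel of ∂_k) / (image of ∂_{k+1}):

  H_0: rank C_0 − rank ∂_1 = 4 − 3 = 1, and the invariant factors of ∂_1 are all 1, so H_0 = Z.
  H_1: rank ker ∂_1 − rank ∂_2 = (6 − 3) − 3 = 0, and the invariant factors of ∂_2 are all 1, so H_1 = 0.
  H_2: rank ker ∂_2 − rank ∂_3 = (4 − 3) − 0 = 1, and there is no ∂_3, so H_2 = Z.

As a check, the Euler characteristic is 4 − 6 + 4 = 2, which agrees with 1 − 0 + 1 = 2.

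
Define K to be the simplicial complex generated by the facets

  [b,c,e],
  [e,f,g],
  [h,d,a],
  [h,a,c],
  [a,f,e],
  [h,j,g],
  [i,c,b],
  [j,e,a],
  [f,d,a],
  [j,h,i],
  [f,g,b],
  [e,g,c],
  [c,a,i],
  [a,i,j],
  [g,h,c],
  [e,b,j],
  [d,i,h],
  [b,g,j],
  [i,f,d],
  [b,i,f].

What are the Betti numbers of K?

b_0 = 1, b_1 = 1, b_2 = 0.

K has 10 vertices, 30 edges, 20 triangles.
rank ∂_0 = 0, rank ∂_1 = 9 ⇒ b_0 = 10 − 0 − 9 = 1; all invariant factors of ∂_1 are 1 so no torsion. So H_0 ≅ Z.
rank ∂_1 = 9, rank ∂_2 = 20 ⇒ b_1 = 30 − 9 − 20 = 1; ∂_2 has invariant factor(s) [2] giving torsion. So H_1 ≅ Z ⊕ Z/2Z.
rank ∂_2 = 20, rank ∂_3 = 0 ⇒ b_2 = 20 − 20 − 0 = 0. So H_2 ≅ 0.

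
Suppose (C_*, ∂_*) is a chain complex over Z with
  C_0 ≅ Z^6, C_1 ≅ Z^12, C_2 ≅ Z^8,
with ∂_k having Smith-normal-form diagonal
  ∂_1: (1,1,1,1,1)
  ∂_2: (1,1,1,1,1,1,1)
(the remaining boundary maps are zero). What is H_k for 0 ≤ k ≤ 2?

H_0: b_0 = 6 − 0 − 5 = 1; torsion from ∂_1 factors > 1: none. So H_0 ≅ Z.
H_1: b_1 = 12 − 5 − 7 = 0; torsion from ∂_2 factors > 1: none. So H_1 ≅ 0.
H_2: b_2 = 8 − 7 − 0 = 1; torsion from ∂_3 factors > 1: none. So H_2 ≅ Z.

H_0 ≅ Z,  H_1 = 0,  H_2 ≅ Z.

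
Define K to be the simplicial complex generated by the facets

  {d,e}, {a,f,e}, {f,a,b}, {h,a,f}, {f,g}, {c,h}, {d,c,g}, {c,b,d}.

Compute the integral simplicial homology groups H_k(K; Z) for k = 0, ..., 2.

Take the total order a < b < c < d < e < f < g < h on the vertex set. Then K (dimension 2) consists of the simplices:

  0-simplices (8): a, b, c, d, e, f, g, h
  1-simplices (15): ab, ae, af, ah, bc, bd, bf, cd, cg, ch, de, dg, ef, fg, fh
  2-simplices (5): abf, aef, afh, bcd, cdg

so the chain groups are C_0 ≅ Z^8, C_1 ≅ Z^15, C_2 ≅ Z^5.

Boundary ∂_1: C_1 → C_0 maps an edge to its endpoints' difference, ∂[p,q] = q − p. For instance
  ∂ab = b − a.
As a 8×15 matrix over Z this has rank 7, with invariant factors (1,1,1,1,1,1,1).

Boundary ∂_2: C_2 → C_1 maps a triangle to the signed sum of its edges. For instance
  ∂aef = ef − af + ae,
  ∂bcd = cd − bd + bc.
The resulting 15×5 matrix has rank 5, and its Smith normal form has invariant factors (1,1,1,1,1).

Reading off H_k = ker ∂_k / im ∂_{k+1}:

  H_0: rank C_0 − rank ∂_1 = 8 − 7 = 1, and the invariant factors of ∂_1 are all 1, so H_0 = Z.
  H_1: rank ker ∂_1 − rank ∂_2 = (15 − 7) − 5 = 3, and the invariant factors of ∂_2 are all 1, so H_1 = Z^3.
  H_2: rank ker ∂_2 − rank ∂_3 = (5 − 5) − 0 = 0, and there is no ∂_3, so H_2 = 0.

As a check, the Euler characteristic is 8 − 15 + 5 = -2, which agrees with 1 − 3 + 0 = -2.

H_0 ≅ Z,  H_1 ≅ Z^3,  H_2 = 0.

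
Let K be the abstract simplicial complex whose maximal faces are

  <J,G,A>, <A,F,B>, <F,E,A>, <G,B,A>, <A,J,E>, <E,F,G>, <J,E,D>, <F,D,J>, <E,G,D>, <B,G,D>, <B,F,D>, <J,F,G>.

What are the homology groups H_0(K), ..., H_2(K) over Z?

H_0 ≅ Z,  H_1 ≅ Z_2,  H_2 = 0.

Order the vertices as A < B < D < E < F < G < J. Listing each simplex with vertices in this order, K has dimension 2 with simplices:

  0-simplices (7): A, B, D, E, F, G, J
  1-simplices (18): AB, AE, AF, AG, AJ, BD, BF, BG, DE, DF, DG, DJ, EF, EG, EJ, FG, FJ, GJ
  2-simplices (12): ABF, ABG, AEF, AEJ, AGJ, BDF, BDG, DEG, DEJ, DFJ, EFG, FGJ

Hence C_0 ≅ Z^7, C_1 ≅ Z^18, C_2 ≅ Z^12.

Boundary ∂_1: C_1 → C_0 sends each edge [p,q] (with p < q) to q − p. For instance
  ∂EJ = J − E.
The resulting 7×18 matrix has rank 6, and its Smith normal form has invariant factors (1,1,1,1,1,1).

The boundary map ∂_2: C_2 → C_1 maps a triangle to the signed sum of its edges. For instance
  ∂AEF = EF − AF + AE,
  ∂BDG = DG − BG + BD.
As a 18×12 matrix over Z this has rank 12, with invariant factors (1,1,1,1,1,1,1,1,1,1,1,2).

Now H_k = ker ∂_k / im ∂_{k+1}, so:

  H_0: rank C_0 − rank ∂_1 = 7 − 6 = 1, and the invariant factors of ∂_1 are all 1, so H_0 ≅ Z.
  H_1: rank ker ∂_1 − rank ∂_2 = (18 − 6) − 12 = 0, and ∂_2 has invariant factor 2 > 1, so H_1 ≅ Z_2.
  H_2: rank ker ∂_2 − rank ∂_3 = (12 − 12) − 0 = 0, and there is no ∂_3, so H_2 ≅ 0.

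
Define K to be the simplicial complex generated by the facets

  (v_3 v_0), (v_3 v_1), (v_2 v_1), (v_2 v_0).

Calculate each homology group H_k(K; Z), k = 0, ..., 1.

K has 4 vertices, 4 edges.
rank ∂_0 = 0, rank ∂_1 = 3 ⇒ b_0 = 4 − 0 − 3 = 1; all invariant factors of ∂_1 are 1 so no torsion. So H_0 ≅ Z.
rank ∂_1 = 3, rank ∂_2 = 0 ⇒ b_1 = 4 − 3 − 0 = 1. So H_1 ≅ Z.

H_0 = Z,  H_1 = Z.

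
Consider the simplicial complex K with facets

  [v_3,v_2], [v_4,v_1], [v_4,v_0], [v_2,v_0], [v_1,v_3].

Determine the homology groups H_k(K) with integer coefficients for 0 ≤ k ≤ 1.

We work with the vertex ordering v_0 < v_1 < v_2 < v_3 < v_4. The simplices of K, each written with vertices in increasing order, are:

  0-simplices (5): [v_0], [v_1], [v_2], [v_3], [v_4]
  1-simplices (5): [v_0,v_2], [v_0,v_4], [v_1,v_3], [v_1,v_4], [v_2,v_3]

giving chain groups C_0 ≅ Z^5, C_1 ≅ Z^5.

∂_1: C_1 → C_0 is given by ∂[p,q] = [q] − [p]. For instance
  ∂[v_1,v_3] = [v_3] − [v_1].
As a 5×5 matrix over Z this has rank 4, with invariant factors (1,1,1,1).

Computing H_k = (kernel of ∂_k) / (image of ∂_{k+1}):

  H_0: rank C_0 − rank ∂_1 = 5 − 4 = 1, and the invariant factors of ∂_1 are all 1, so H_0 = Z.
  H_1: rank ker ∂_1 − rank ∂_2 = (5 − 4) − 0 = 1, and there is no ∂_2, so H_1 = Z.

As a check, the Euler characteristic is 5 − 5 = 0, which agrees with 1 − 1 = 0.
(K is a triangulation of the circle S^1.)

H_0 = Z,  H_1 = Z.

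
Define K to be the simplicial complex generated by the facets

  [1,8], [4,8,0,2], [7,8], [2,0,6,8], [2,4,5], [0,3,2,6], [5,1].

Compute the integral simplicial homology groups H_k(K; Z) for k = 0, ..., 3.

Fix the vertex order 0 < 1 < 2 < 3 < 4 < 5 < 6 < 7 < 8 and write every simplex with vertices in increasing order. Then dim K = 3 and the simplices of K are:

  0-simplices (9): [0], [1], [2], [3], [4], [5], [6], [7], [8]
  1-simplices (17): [0,2], [0,3], [0,4], [0,6], [0,8], [1,5], [1,8], [2,3], [2,4], [2,5], [2,6], [2,8], [3,6], [4,5], [4,8], [6,8], [7,8]
  2-simplices (11): [0,2,3], [0,2,4], [0,2,6], [0,2,8], [0,3,6], [0,4,8], [0,6,8], [2,3,6], [2,4,5], [2,4,8], [2,6,8]
  3-simplices (3): [0,2,3,6], [0,2,4,8], [0,2,6,8]

giving chain groups C_0 ≅ Z^9, C_1 ≅ Z^17, C_2 ≅ Z^11, C_3 ≅ Z^3.

∂_1: C_1 → C_0 maps an edge to its endpoints' difference, ∂[p,q] = q − p. For instance
  ∂[4,5] = [5] − [4].
This gives a 9×17 integer matrix of rank 8; reducing to Smith normal form yields diagonal entries (1,1,1,1,1,1,1,1).

∂_2: C_2 → C_1 maps a triangle to the signed sum of its edges. For instance
  ∂[2,4,8] = [4,8] − [2,8] + [2,4],
  ∂[2,3,6] = [3,6] − [2,6] + [2,3].
The 17×11 boundary matrix has rank 8 and Smith normal form diag(1,1,1,1,1,1,1,1).

∂_3: C_3 → C_2 sends each 3-simplex σ to the alternating sum Σ_i (−1)^i (σ with its i-th vertex removed). For instance
  ∂[0,2,3,6] = [2,3,6] − [0,3,6] + [0,2,6] − [0,2,3],
  ∂[0,2,6,8] = [2,6,8] − [0,6,8] + [0,2,8] − [0,2,6].
The 11×3 boundary matrix has rank 3 and Smith normal form diag(1,1,1).

Reading off H_k = ker ∂_k / im ∂_{k+1}:

  H_0: rank C_0 − rank ∂_1 = 9 − 8 = 1, and the invariant factors of ∂_1 are all 1, so H_0 = Z.
  H_1: rank ker ∂_1 − rank ∂_2 = (17 − 8) − 8 = 1, and the invariant factors of ∂_2 are all 1, so H_1 = Z.
  H_2: rank ker ∂_2 − rank ∂_3 = (11 − 8) − 3 = 0, and the invariant factors of ∂_3 are all 1, so H_2 = 0.
  H_3: rank ker ∂_3 − rank ∂_4 = (3 − 3) − 0 = 0, and there is no ∂_4, so H_3 = 0.

H_0 = Z,  H_1 = Z,  H_2 = 0,  H_3 = 0.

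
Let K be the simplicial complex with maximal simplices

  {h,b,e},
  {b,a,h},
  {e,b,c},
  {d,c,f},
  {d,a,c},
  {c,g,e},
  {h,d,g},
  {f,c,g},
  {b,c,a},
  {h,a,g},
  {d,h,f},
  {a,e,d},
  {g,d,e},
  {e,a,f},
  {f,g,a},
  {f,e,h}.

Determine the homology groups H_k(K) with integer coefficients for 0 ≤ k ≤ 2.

Fix the vertex order a < b < c < d < e < f < g < h and write every simplex with vertices in increasing order. Then dim K = 2 and the simplices of K are:

  0-simplices (8): a, b, c, d, e, f, g, h
  1-simplices (24): ab, ac, ad, ae, af, ag, ah, bc, be, bh, cd, ce, cf, cg, de, df, dg, dh, ef, eg, eh, fg, fh, gh
  2-simplices (16): abc, abh, acd, ade, aef, afg, agh, bce, beh, cdf, ceg, cfg, deg, dfh, dgh, efh

Hence C_0 ≅ Z^8, C_1 ≅ Z^24, C_2 ≅ Z^16.

Boundary ∂_1: C_1 → C_0 is given by ∂[p,q] = [q] − [p]. For instance
  ∂eg = g − e.
The 8×24 boundary matrix has rank 7 and Smith normal form diag(1,1,1,1,1,1,1).

The boundary map ∂_2: C_2 → C_1 maps a triangle to the signed sum of its edges. For instance
  ∂dfh = fh − dh + df,
  ∂beh = eh − bh + be.
As a 24×16 matrix over Z this has rank 15, with invariant factors (1,1,1,1,1,1,1,1,1,1,1,1,1,1,1).

From H_k ≅ ker(∂_k) / im(∂_{k+1}) we obtain:

  H_0: rank C_0 − rank ∂_1 = 8 − 7 = 1, and the invariant factors of ∂_1 are all 1, so H_0 ≅ Z.
  H_1: rank ker ∂_1 − rank ∂_2 = (24 − 7) − 15 = 2, and the invariant factors of ∂_2 are all 1, so H_1 ≅ Z^2.
  H_2: rank ker ∂_2 − rank ∂_3 = (16 − 15) − 0 = 1, and there is no ∂_3, so H_2 ≅ Z.

(K is a triangulation of the torus T^2.)

H_0 = Z,  H_1 = Z^2,  H_2 = Z.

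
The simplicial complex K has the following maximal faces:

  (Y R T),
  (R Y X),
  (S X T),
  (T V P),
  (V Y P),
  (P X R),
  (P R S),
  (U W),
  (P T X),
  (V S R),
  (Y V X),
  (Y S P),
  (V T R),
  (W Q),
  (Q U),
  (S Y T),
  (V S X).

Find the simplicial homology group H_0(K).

K has 10 vertices, 24 edges, 14 triangles.
rank ∂_0 = 0, rank ∂_1 = 8 ⇒ b_0 = 10 − 0 − 8 = 2; all invariant factors of ∂_1 are 1 so no torsion. So H_0 = Z^2.

H_0 = Z^2.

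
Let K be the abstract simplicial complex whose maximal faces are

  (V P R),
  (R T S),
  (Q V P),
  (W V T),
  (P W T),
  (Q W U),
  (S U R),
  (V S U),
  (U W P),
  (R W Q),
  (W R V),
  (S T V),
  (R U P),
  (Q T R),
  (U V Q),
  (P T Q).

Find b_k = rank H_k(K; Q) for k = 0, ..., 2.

b_0 = 1, b_1 = 2, b_2 = 1.

We work with the vertex ordering P < Q < R < S < T < U < V < W. The simplices of K, each written with vertices in increasing order, are:

  0-simplices (8): P, Q, R, S, T, U, V, W
  1-simplices (24): PQ, PR, PT, PU, PV, PW, QR, QT, QU, QV, QW, RS, RT, RU, RV, RW, ST, SU, SV, TV, TW, UV, UW, VW
  2-simplices (16): PQT, PQV, PRU, PRV, PTW, PUW, QRT, QRW, QUV, QUW, RST, RSU, RVW, STV, SUV, TVW

Hence C_0 ≅ Z^8, C_1 ≅ Z^24, C_2 ≅ Z^16.

Boundary ∂_1: C_1 → C_0 maps an edge to its endpoints' difference, ∂[p,q] = q − p. For instance
  ∂TW = W − T.
The 8×24 boundary matrix has rank 7 and Smith normal form diag(1,1,1,1,1,1,1).

Boundary ∂_2: C_2 → C_1 sends each 2-simplex [p,q,r] to [q,r] − [p,r] + [p,q]. For instance
  ∂PUW = UW − PW + PU,
  ∂RST = ST − RT + RS.
As a 24×16 matrix over Z this has rank 15, with invariant factors (1,1,1,1,1,1,1,1,1,1,1,1,1,1,1).

Now H_k = ker ∂_k / im ∂_{k+1}, so:

  H_0: rank C_0 − rank ∂_1 = 8 − 7 = 1, and the invariant factors of ∂_1 are all 1, so H_0 ≅ Z.
  H_1: rank ker ∂_1 − rank ∂_2 = (24 − 7) − 15 = 2, and the invariant factors of ∂_2 are all 1, so H_1 ≅ Z^2.
  H_2: rank ker ∂_2 − rank ∂_3 = (16 − 15) − 0 = 1, and there is no ∂_3, so H_2 ≅ Z.

(K is a triangulation of the torus T^2.)

Hence the Betti numbers are b_0 = 1, b_1 = 2, b_2 = 1.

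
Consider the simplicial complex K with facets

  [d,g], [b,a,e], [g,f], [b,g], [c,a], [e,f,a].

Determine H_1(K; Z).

H_1 = Z.

K has 7 vertices, 9 edges, 2 triangles.
rank ∂_1 = 6, rank ∂_2 = 2 ⇒ b_1 = 9 − 6 − 2 = 1; all invariant factors of ∂_2 are 1 so no torsion. So H_1 ≅ Z.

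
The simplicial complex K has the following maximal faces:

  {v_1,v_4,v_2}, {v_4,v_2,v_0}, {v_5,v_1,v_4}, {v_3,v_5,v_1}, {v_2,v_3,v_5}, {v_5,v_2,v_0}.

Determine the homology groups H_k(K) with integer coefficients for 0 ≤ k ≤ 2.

H_0 ≅ Z,  H_1 ≅ Z,  H_2 = 0.

Order the vertices as v_0 < v_1 < v_2 < v_3 < v_4 < v_5. Listing each simplex with vertices in this order, K has dimension 2 with simplices:

  0-simplices (6): [v_0], [v_1], [v_2], [v_3], [v_4], [v_5]
  1-simplices (12): [v_0,v_2], [v_0,v_4], [v_0,v_5], [v_1,v_2], [v_1,v_3], [v_1,v_4], [v_1,v_5], [v_2,v_3], [v_2,v_4], [v_2,v_5], [v_3,v_5], [v_4,v_5]
  2-simplices (6): [v_0,v_2,v_4], [v_0,v_2,v_5], [v_1,v_2,v_4], [v_1,v_3,v_5], [v_1,v_4,v_5], [v_2,v_3,v_5]

so the chain groups are C_0 ≅ Z^6, C_1 ≅ Z^12, C_2 ≅ Z^6.

The boundary map ∂_1: C_1 → C_0 sends each edge [p,q] (with p < q) to q − p. For instance
  ∂[v_2,v_4] = [v_4] − [v_2].
As a 6×12 matrix over Z this has rank 5, with invariant factors (1,1,1,1,1).

Boundary ∂_2: C_2 → C_1 sends each 2-simplex [p,q,r] to [q,r] − [p,r] + [p,q]. For instance
  ∂[v_0,v_2,v_5] = [v_2,v_5] − [v_0,v_5] + [v_0,v_2],
  ∂[v_0,v_2,v_4] = [v_2,v_4] − [v_0,v_4] + [v_0,v_2].
The resulting 12×6 matrix has rank 6, and its Smith normal form has invariant factors (1,1,1,1,1,1).

Now H_k = ker ∂_k / im ∂_{k+1}, so:

  H_0: rank C_0 − rank ∂_1 = 6 − 5 = 1, and the invariant factors of ∂_1 are all 1, so H_0 ≅ Z.
  H_1: rank ker ∂_1 − rank ∂_2 = (12 − 5) − 6 = 1, and the invariant factors of ∂_2 are all 1, so H_1 ≅ Z.
  H_2: rank ker ∂_2 − rank ∂_3 = (6 − 6) − 0 = 0, and there is no ∂_3, so H_2 ≅ 0.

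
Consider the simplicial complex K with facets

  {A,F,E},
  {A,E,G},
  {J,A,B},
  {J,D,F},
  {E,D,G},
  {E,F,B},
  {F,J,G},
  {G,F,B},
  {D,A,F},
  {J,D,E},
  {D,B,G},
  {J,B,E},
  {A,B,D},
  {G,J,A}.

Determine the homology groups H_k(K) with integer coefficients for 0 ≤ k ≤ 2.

Order the vertices as A < B < D < E < F < G < J. Listing each simplex with vertices in this order, K has dimension 2 with simplices:

  0-simplices (7): A, B, D, E, F, G, J
  1-simplices (21): AB, AD, AE, AF, AG, AJ, BD, BE, BF, BG, BJ, DE, DF, DG, DJ, EF, EG, EJ, FG, FJ, GJ
  2-simplices (14): ABD, ABJ, ADF, AEF, AEG, AGJ, BDG, BEF, BEJ, BFG, DEG, DEJ, DFJ, FGJ

giving chain groups C_0 ≅ Z^7, C_1 ≅ Z^21, C_2 ≅ Z^14.

Boundary ∂_1: C_1 → C_0 maps an edge to its endpoints' difference, ∂[p,q] = q − p. For instance
  ∂FG = G − F.
The resulting 7×21 matrix has rank 6, and its Smith normal form has invariant factors (1,1,1,1,1,1).

Boundary ∂_2: C_2 → C_1 sends each 2-simplex [p,q,r] to [q,r] − [p,r] + [p,q]. For instance
  ∂BDG = DG − BG + BD,
  ∂ABD = BD − AD + AB.
The resulting 21×14 matrix has rank 13, and its Smith normal form has invariant factors (1,1,1,1,1,1,1,1,1,1,1,1,1).

Computing H_k = (kernel of ∂_k) / (image of ∂_{k+1}):

  H_0: rank C_0 − rank ∂_1 = 7 − 6 = 1, and the invariant factors of ∂_1 are all 1, so H_0 = Z.
  H_1: rank ker ∂_1 − rank ∂_2 = (21 − 6) − 13 = 2, and the invariant factors of ∂_2 are all 1, so H_1 = Z^2.
  H_2: rank ker ∂_2 − rank ∂_3 = (14 − 13) − 0 = 1, and there is no ∂_3, so H_2 = Z.

H_0 ≅ Z,  H_1 ≅ Z^2,  H_2 ≅ Z.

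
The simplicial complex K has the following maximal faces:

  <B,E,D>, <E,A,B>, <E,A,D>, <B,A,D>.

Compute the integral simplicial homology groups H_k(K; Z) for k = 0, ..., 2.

Order the vertices as A < B < D < E. Listing each simplex with vertices in this order, K has dimension 2 with simplices:

  0-simplices (4): A, B, D, E
  1-simplices (6): AB, AD, AE, BD, BE, DE
  2-simplices (4): ABD, ABE, ADE, BDE

Hence C_0 ≅ Z^4, C_1 ≅ Z^6, C_2 ≅ Z^4.

The boundary map ∂_1: C_1 → C_0 maps an edge to its endpoints' difference, ∂[p,q] = q − p. For instance
  ∂AB = B − A.
The 4×6 boundary matrix has rank 3 and Smith normal form diag(1,1,1).

Boundary ∂_2: C_2 → C_1 sends each 2-simplex [p,q,r] to [q,r] − [p,r] + [p,q]. For instance
  ∂ABD = BD − AD + AB,
  ∂ADE = DE − AE + AD.
As a 6×4 matrix over Z this has rank 3, with invariant factors (1,1,1).

Reading off H_k = ker ∂_k / im ∂_{k+1}:

  H_0: rank C_0 − rank ∂_1 = 4 − 3 = 1, and the invariant factors of ∂_1 are all 1, so H_0 = Z.
  H_1: rank ker ∂_1 − rank ∂_2 = (6 − 3) − 3 = 0, and the invariant factors of ∂_2 are all 1, so H_1 = 0.
  H_2: rank ker ∂_2 − rank ∂_3 = (4 − 3) − 0 = 1, and there is no ∂_3, so H_2 = Z.

(K is a triangulation of the 2-sphere S^2.)

H_0 ≅ Z,  H_1 = 0,  H_2 ≅ Z.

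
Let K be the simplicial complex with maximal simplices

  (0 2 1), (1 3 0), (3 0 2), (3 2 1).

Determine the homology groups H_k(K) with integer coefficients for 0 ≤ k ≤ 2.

Fix the vertex order 0 < 1 < 2 < 3 and write every simplex with vertices in increasing order. Then dim K = 2 and the simplices of K are:

  0-simplices (4): [0], [1], [2], [3]
  1-simplices (6): [0,1], [0,2], [0,3], [1,2], [1,3], [2,3]
  2-simplices (4): [0,1,2], [0,1,3], [0,2,3], [1,2,3]

so the chain groups are C_0 ≅ Z^4, C_1 ≅ Z^6, C_2 ≅ Z^4.

Boundary ∂_1: C_1 → C_0 maps an edge to its endpoints' difference, ∂[p,q] = q − p. For instance
  ∂[0,2] = [2] − [0].
The 4×6 boundary matrix has rank 3 and Smith normal form diag(1,1,1).

Boundary ∂_2: C_2 → C_1 sends each 2-simplex [p,q,r] to [q,r] − [p,r] + [p,q]. For instance
  ∂[0,2,3] = [2,3] − [0,3] + [0,2],
  ∂[1,2,3] = [2,3] − [1,3] + [1,2].
The 6×4 boundary matrix has rank 3 and Smith normal form diag(1,1,1).

Now H_k = ker ∂_k / im ∂_{k+1}, so:

  H_0: rank C_0 − rank ∂_1 = 4 − 3 = 1, and the invariant factors of ∂_1 are all 1, so H_0 ≅ Z.
  H_1: rank ker ∂_1 − rank ∂_2 = (6 − 3) − 3 = 0, and the invariant factors of ∂_2 are all 1, so H_1 ≅ 0.
  H_2: rank ker ∂_2 − rank ∂_3 = (4 − 3) − 0 = 1, and there is no ∂_3, so H_2 ≅ Z.

H_0 ≅ Z,  H_1 = 0,  H_2 ≅ Z.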